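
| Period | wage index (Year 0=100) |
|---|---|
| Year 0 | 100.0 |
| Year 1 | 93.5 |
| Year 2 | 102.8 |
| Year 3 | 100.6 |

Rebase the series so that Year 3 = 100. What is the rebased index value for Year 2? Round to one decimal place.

Rebased(Year 2) = 102.8 / 100.6 × 100 = 102.1869

102.2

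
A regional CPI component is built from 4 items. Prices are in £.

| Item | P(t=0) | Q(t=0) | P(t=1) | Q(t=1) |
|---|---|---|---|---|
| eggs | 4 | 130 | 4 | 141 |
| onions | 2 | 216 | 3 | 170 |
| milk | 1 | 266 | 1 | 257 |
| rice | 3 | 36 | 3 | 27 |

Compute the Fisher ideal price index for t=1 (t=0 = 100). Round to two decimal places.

Laspeyres component (base-period weights):
ΣP(t=1)Q(t=0) = 4×130 + 3×216 + 1×266 + 3×36 = 520 + 648 + 266 + 108 = 1542
ΣP(t=0)Q(t=0) = 4×130 + 2×216 + 1×266 + 3×36 = 520 + 432 + 266 + 108 = 1326
L = 1542 / 1326 × 100 = 116.2896
Paasche component (current-period weights):
ΣP(t=1)Q(t=1) = 4×141 + 3×170 + 1×257 + 3×27 = 564 + 510 + 257 + 81 = 1412
ΣP(t=0)Q(t=1) = 4×141 + 2×170 + 1×257 + 3×27 = 564 + 340 + 257 + 81 = 1242
P = 1412 / 1242 × 100 = 113.6876
Fisher = √(L × P) = √(116.2896 × 113.6876) = 114.9812

114.98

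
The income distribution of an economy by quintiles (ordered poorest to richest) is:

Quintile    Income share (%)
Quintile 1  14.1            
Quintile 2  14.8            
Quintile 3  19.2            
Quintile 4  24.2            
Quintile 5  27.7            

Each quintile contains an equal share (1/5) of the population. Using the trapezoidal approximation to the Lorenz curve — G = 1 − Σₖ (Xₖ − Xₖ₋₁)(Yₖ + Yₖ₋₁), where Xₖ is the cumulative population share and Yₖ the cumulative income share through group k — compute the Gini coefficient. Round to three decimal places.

0.146

Cumulative income shares Yₖ: 0.1410, 0.2890, 0.4810, 0.7230, 1.0000
Σ (Xₖ−Xₖ₋₁)(Yₖ+Yₖ₋₁) = (1/5)(0.1410+0.0000) + (1/5)(0.2890+0.1410) + (1/5)(0.4810+0.2890) + (1/5)(0.7230+0.4810) + (1/5)(1.0000+0.7230)
  = 0.0282 + 0.0860 + 0.1540 + 0.2408 + 0.3446 = 0.8536
G = 1 − 0.8536 = 0.1464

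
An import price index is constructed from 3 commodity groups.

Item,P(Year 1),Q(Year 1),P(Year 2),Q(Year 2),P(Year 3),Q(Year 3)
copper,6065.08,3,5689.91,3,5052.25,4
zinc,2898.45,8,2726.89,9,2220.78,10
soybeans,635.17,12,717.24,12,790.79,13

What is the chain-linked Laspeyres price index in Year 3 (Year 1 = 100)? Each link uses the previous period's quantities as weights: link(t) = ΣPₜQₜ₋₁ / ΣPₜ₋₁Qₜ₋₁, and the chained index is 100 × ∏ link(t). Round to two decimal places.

Link Year 1→Year 2:
ΣP(Year 2)Q(Year 1) = 5689.91×3 + 2726.89×8 + 717.24×12 = 17069.73 + 21815.12 + 8606.88 = 47491.73
ΣP(Year 1)Q(Year 1) = 6065.08×3 + 2898.45×8 + 635.17×12 = 18195.24 + 23187.6 + 7622.04 = 49004.88
link = 47491.73/49004.88 = 0.969122
Link Year 2→Year 3:
ΣP(Year 3)Q(Year 2) = 5052.25×3 + 2220.78×9 + 790.79×12 = 15156.75 + 19987.02 + 9489.48 = 44633.25
ΣP(Year 2)Q(Year 2) = 5689.91×3 + 2726.89×9 + 717.24×12 = 17069.73 + 24542.01 + 8606.88 = 50218.62
link = 44633.25/50218.62 = 0.888779
Chained index = 100 × 0.969122 × 0.888779 = 86.1336

86.13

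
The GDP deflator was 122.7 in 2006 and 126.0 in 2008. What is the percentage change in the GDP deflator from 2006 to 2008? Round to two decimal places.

Change = (126.0 − 122.7) / 122.7 × 100
       = 3.3 / 122.7 × 100 = 2.6895%

2.69%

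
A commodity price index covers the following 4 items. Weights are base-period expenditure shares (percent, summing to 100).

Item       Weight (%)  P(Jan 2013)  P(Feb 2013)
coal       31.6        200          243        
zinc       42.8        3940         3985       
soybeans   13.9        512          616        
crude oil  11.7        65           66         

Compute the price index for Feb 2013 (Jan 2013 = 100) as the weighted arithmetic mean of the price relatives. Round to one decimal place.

110.3

coal: 31.6 × (243/200) = 31.6 × 1.215000 = 38.3940
zinc: 42.8 × (3985/3940) = 42.8 × 1.011421 = 43.2888
soybeans: 13.9 × (616/512) = 13.9 × 1.203125 = 16.7234
crude oil: 11.7 × (66/65) = 11.7 × 1.015385 = 11.8800
Index = Σ wᵢ·(p₁ᵢ/p₀ᵢ) = 38.3940 + 43.2888 + 16.7234 + 11.8800 = 110.2863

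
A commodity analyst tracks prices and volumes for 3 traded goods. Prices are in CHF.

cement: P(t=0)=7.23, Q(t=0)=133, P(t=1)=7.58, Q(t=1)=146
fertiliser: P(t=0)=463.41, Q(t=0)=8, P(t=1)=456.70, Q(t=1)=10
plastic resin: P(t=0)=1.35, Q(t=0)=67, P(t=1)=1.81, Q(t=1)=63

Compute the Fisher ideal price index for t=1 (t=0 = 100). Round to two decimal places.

Laspeyres component (base-period weights):
ΣP(t=1)Q(t=0) = 7.58×133 + 456.70×8 + 1.81×67 = 1008.14 + 3653.6 + 121.27 = 4783.01
ΣP(t=0)Q(t=0) = 7.23×133 + 463.41×8 + 1.35×67 = 961.59 + 3707.28 + 90.45 = 4759.32
L = 4783.01 / 4759.32 × 100 = 100.4978
Paasche component (current-period weights):
ΣP(t=1)Q(t=1) = 7.58×146 + 456.70×10 + 1.81×63 = 1106.68 + 4567 + 114.03 = 5787.71
ΣP(t=0)Q(t=1) = 7.23×146 + 463.41×10 + 1.35×63 = 1055.58 + 4634.1 + 85.05 = 5774.73
P = 5787.71 / 5774.73 × 100 = 100.2248
Fisher = √(L × P) = √(100.4978 × 100.2248) = 100.3612

100.36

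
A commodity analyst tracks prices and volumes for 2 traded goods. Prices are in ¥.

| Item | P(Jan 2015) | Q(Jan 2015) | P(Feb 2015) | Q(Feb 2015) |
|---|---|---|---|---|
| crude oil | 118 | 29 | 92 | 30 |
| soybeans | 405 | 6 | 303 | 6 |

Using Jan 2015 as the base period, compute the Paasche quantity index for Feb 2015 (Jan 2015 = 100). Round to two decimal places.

102.05

Paasche quantity index uses current-period prices as weights.
ΣP(Feb 2015)·Q(Feb 2015) = 92×30 + 303×6 = 2760 + 1818 = 4578
ΣP(Feb 2015)·Q(Jan 2015) = 92×29 + 303×6 = 2668 + 1818 = 4486
Index = 4578 / 4486 × 100 = 102.0508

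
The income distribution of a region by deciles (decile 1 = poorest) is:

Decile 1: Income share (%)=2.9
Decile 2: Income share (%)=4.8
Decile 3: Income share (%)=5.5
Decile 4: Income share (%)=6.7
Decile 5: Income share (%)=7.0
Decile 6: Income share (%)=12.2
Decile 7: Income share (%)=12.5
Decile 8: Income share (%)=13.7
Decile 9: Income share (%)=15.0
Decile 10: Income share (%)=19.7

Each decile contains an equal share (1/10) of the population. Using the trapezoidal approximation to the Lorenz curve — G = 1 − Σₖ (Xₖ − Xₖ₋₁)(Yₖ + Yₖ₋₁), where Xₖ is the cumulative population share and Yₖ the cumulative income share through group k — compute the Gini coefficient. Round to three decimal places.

Cumulative income shares Yₖ: 0.0290, 0.0770, 0.1320, 0.1990, 0.2690, 0.3910, 0.5160, 0.6530, 0.8030, 1.0000
Σ (Xₖ−Xₖ₋₁)(Yₖ+Yₖ₋₁) = (1/10)(0.0290+0.0000) + (1/10)(0.0770+0.0290) + (1/10)(0.1320+0.0770) + (1/10)(0.1990+0.1320) + (1/10)(0.2690+0.1990) + (1/10)(0.3910+0.2690) + (1/10)(0.5160+0.3910) + (1/10)(0.6530+0.5160) + (1/10)(0.8030+0.6530) + (1/10)(1.0000+0.8030)
  = 0.0029 + 0.0106 + 0.0209 + 0.0331 + 0.0468 + 0.0660 + 0.0907 + 0.1169 + 0.1456 + 0.1803 = 0.7138
G = 1 − 0.7138 = 0.2862

0.286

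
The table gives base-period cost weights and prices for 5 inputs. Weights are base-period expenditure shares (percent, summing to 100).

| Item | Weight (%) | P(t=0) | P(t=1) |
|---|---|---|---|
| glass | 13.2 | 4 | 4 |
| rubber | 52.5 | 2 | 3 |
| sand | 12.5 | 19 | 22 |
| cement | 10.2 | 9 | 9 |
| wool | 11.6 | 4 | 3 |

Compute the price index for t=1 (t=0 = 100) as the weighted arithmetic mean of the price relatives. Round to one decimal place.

125.3

glass: 13.2 × (4/4) = 13.2 × 1.000000 = 13.2000
rubber: 52.5 × (3/2) = 52.5 × 1.500000 = 78.7500
sand: 12.5 × (22/19) = 12.5 × 1.157895 = 14.4737
cement: 10.2 × (9/9) = 10.2 × 1.000000 = 10.2000
wool: 11.6 × (3/4) = 11.6 × 0.750000 = 8.7000
Index = Σ wᵢ·(p₁ᵢ/p₀ᵢ) = 13.2000 + 78.7500 + 14.4737 + 10.2000 + 8.7000 = 125.3237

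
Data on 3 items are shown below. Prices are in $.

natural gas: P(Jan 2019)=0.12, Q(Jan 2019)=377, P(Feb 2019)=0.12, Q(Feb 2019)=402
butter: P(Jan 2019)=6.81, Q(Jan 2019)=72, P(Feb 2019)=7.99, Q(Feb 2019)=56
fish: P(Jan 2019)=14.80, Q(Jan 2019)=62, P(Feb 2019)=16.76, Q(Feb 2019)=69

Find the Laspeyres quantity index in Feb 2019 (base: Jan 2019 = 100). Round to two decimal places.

Laspeyres quantity index uses base-period prices as weights.
ΣP(Jan 2019)·Q(Feb 2019) = 0.12×402 + 6.81×56 + 14.80×69 = 48.24 + 381.36 + 1021.2 = 1450.8
ΣP(Jan 2019)·Q(Jan 2019) = 0.12×377 + 6.81×72 + 14.80×62 = 45.24 + 490.32 + 917.6 = 1453.16
Index = 1450.8 / 1453.16 × 100 = 99.8376

99.84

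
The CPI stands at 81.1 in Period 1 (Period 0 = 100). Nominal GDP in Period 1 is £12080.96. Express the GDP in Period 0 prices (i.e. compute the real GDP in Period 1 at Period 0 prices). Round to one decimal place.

14896.4

Real = Nominal ÷ (Index/100) = 12080.96 ÷ (81.1/100)
     = 12080.96 ÷ 0.811 = 14896.3748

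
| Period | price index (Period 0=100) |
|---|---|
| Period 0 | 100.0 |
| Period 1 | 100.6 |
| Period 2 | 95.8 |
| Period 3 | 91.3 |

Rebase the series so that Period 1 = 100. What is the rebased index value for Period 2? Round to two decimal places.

95.23

Rebased(Period 2) = 95.8 / 100.6 × 100 = 95.2286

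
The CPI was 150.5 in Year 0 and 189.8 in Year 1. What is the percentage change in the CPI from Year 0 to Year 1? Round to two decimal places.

26.11%

Change = (189.8 − 150.5) / 150.5 × 100
       = 39.3 / 150.5 × 100 = 26.1130%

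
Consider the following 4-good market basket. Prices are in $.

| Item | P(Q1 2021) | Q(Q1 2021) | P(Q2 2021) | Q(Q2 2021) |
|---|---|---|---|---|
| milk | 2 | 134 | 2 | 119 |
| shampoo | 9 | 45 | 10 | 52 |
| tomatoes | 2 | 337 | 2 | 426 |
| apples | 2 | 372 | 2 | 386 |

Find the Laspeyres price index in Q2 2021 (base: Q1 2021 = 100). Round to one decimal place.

Laspeyres price index uses base-period quantities as weights.
ΣP(Q2 2021)·Q(Q1 2021) = 2×134 + 10×45 + 2×337 + 2×372 = 268 + 450 + 674 + 744 = 2136
ΣP(Q1 2021)·Q(Q1 2021) = 2×134 + 9×45 + 2×337 + 2×372 = 268 + 405 + 674 + 744 = 2091
Index = 2136 / 2091 × 100 = 102.1521

102.2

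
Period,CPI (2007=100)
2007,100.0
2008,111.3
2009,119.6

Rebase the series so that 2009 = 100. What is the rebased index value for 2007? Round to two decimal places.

Rebased(2007) = 100.0 / 119.6 × 100 = 83.6120

83.61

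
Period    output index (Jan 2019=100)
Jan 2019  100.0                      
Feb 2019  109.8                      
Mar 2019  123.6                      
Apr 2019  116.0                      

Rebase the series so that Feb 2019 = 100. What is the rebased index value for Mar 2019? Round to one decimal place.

112.6

Rebased(Mar 2019) = 123.6 / 109.8 × 100 = 112.5683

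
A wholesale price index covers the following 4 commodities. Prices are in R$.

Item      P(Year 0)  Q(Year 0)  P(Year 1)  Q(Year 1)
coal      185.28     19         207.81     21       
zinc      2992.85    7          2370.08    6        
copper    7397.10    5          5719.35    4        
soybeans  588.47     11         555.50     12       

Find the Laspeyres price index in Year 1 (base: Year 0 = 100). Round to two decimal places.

Laspeyres price index uses base-period quantities as weights.
ΣP(Year 1)·Q(Year 0) = 207.81×19 + 2370.08×7 + 5719.35×5 + 555.50×11 = 3948.39 + 16590.56 + 28596.75 + 6110.5 = 55246.2
ΣP(Year 0)·Q(Year 0) = 185.28×19 + 2992.85×7 + 7397.10×5 + 588.47×11 = 3520.32 + 20949.95 + 36985.5 + 6473.17 = 67928.94
Index = 55246.2 / 67928.94 × 100 = 81.3294

81.33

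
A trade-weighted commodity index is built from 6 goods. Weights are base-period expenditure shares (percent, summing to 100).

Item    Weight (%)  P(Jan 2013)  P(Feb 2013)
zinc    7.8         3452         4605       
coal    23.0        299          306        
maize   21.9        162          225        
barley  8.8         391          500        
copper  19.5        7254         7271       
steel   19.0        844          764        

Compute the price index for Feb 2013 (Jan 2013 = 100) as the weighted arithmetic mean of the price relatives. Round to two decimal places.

112.36

zinc: 7.8 × (4605/3452) = 7.8 × 1.334009 = 10.4053
coal: 23.0 × (306/299) = 23.0 × 1.023411 = 23.5385
maize: 21.9 × (225/162) = 21.9 × 1.388889 = 30.4167
barley: 8.8 × (500/391) = 8.8 × 1.278772 = 11.2532
copper: 19.5 × (7271/7254) = 19.5 × 1.002344 = 19.5457
steel: 19.0 × (764/844) = 19.0 × 0.905213 = 17.1991
Index = Σ wᵢ·(p₁ᵢ/p₀ᵢ) = 10.4053 + 23.5385 + 30.4167 + 11.2532 + 19.5457 + 17.1991 = 112.3583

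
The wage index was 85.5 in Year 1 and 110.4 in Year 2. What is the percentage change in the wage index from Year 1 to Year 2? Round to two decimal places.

29.12%

Change = (110.4 − 85.5) / 85.5 × 100
       = 24.9 / 85.5 × 100 = 29.1228%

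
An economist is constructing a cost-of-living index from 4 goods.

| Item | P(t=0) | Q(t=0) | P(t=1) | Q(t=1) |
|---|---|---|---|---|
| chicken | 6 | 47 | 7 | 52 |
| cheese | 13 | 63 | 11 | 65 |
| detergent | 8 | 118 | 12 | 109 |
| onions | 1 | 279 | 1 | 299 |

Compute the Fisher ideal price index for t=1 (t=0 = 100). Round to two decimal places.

Laspeyres component (base-period weights):
ΣP(t=1)Q(t=0) = 7×47 + 11×63 + 12×118 + 1×279 = 329 + 693 + 1416 + 279 = 2717
ΣP(t=0)Q(t=0) = 6×47 + 13×63 + 8×118 + 1×279 = 282 + 819 + 944 + 279 = 2324
L = 2717 / 2324 × 100 = 116.9105
Paasche component (current-period weights):
ΣP(t=1)Q(t=1) = 7×52 + 11×65 + 12×109 + 1×299 = 364 + 715 + 1308 + 299 = 2686
ΣP(t=0)Q(t=1) = 6×52 + 13×65 + 8×109 + 1×299 = 312 + 845 + 872 + 299 = 2328
P = 2686 / 2328 × 100 = 115.3780
Fisher = √(L × P) = √(116.9105 × 115.3780) = 116.1417

116.14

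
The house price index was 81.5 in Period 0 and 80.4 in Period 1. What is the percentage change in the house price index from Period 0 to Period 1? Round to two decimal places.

-1.35%

Change = (80.4 − 81.5) / 81.5 × 100
       = -1.1 / 81.5 × 100 = -1.3497%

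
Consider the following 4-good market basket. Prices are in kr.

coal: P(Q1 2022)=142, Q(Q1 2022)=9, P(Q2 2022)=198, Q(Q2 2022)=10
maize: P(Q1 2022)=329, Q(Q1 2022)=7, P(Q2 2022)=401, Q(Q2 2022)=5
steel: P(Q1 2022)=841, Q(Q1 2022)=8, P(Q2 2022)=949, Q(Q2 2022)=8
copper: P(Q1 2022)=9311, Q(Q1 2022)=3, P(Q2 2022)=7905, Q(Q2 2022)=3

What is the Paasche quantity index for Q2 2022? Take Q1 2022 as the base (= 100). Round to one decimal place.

Paasche quantity index uses current-period prices as weights.
ΣP(Q2 2022)·Q(Q2 2022) = 198×10 + 401×5 + 949×8 + 7905×3 = 1980 + 2005 + 7592 + 23715 = 35292
ΣP(Q2 2022)·Q(Q1 2022) = 198×9 + 401×7 + 949×8 + 7905×3 = 1782 + 2807 + 7592 + 23715 = 35896
Index = 35292 / 35896 × 100 = 98.3174

98.3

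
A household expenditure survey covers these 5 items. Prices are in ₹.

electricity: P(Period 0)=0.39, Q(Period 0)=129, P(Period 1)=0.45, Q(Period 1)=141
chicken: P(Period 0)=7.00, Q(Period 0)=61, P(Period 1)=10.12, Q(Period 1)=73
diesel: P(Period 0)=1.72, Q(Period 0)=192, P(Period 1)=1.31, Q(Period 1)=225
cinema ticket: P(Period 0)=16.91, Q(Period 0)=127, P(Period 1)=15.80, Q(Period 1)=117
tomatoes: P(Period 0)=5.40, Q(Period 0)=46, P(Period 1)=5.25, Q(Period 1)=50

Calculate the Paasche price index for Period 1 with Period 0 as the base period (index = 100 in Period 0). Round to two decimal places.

100.21

Paasche price index uses current-period quantities as weights.
ΣP(Period 1)·Q(Period 1) = 0.45×141 + 10.12×73 + 1.31×225 + 15.80×117 + 5.25×50 = 63.45 + 738.76 + 294.75 + 1848.6 + 262.5 = 3208.06
ΣP(Period 0)·Q(Period 1) = 0.39×141 + 7.00×73 + 1.72×225 + 16.91×117 + 5.40×50 = 54.99 + 511 + 387 + 1978.47 + 270 = 3201.46
Index = 3208.06 / 3201.46 × 100 = 100.2062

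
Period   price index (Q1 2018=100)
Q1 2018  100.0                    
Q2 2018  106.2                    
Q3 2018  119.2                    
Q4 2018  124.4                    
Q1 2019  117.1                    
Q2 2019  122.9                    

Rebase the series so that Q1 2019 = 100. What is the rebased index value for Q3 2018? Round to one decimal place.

Rebased(Q3 2018) = 119.2 / 117.1 × 100 = 101.7933

101.8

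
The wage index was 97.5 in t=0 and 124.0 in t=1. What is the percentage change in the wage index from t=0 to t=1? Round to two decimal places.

Change = (124.0 − 97.5) / 97.5 × 100
       = 26.5 / 97.5 × 100 = 27.1795%

27.18%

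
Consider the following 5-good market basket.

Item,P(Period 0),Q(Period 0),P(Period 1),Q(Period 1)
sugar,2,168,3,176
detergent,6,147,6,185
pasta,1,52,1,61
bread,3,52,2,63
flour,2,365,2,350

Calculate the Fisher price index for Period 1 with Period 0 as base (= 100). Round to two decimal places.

Laspeyres component (base-period weights):
ΣP(Period 1)Q(Period 0) = 3×168 + 6×147 + 1×52 + 2×52 + 2×365 = 504 + 882 + 52 + 104 + 730 = 2272
ΣP(Period 0)Q(Period 0) = 2×168 + 6×147 + 1×52 + 3×52 + 2×365 = 336 + 882 + 52 + 156 + 730 = 2156
L = 2272 / 2156 × 100 = 105.3803
Paasche component (current-period weights):
ΣP(Period 1)Q(Period 1) = 3×176 + 6×185 + 1×61 + 2×63 + 2×350 = 528 + 1110 + 61 + 126 + 700 = 2525
ΣP(Period 0)Q(Period 1) = 2×176 + 6×185 + 1×61 + 3×63 + 2×350 = 352 + 1110 + 61 + 189 + 700 = 2412
P = 2525 / 2412 × 100 = 104.6849
Fisher = √(L × P) = √(105.3803 × 104.6849) = 105.0320

105.03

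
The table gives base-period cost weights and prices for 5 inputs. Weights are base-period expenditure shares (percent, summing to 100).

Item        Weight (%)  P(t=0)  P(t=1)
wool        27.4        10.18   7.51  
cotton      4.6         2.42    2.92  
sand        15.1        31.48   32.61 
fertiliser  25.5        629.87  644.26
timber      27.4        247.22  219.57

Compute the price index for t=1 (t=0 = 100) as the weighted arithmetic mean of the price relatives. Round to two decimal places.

91.82

wool: 27.4 × (7.51/10.18) = 27.4 × 0.737721 = 20.2136
cotton: 4.6 × (2.92/2.42) = 4.6 × 1.206612 = 5.5504
sand: 15.1 × (32.61/31.48) = 15.1 × 1.035896 = 15.6420
fertiliser: 25.5 × (644.26/629.87) = 25.5 × 1.022846 = 26.0826
timber: 27.4 × (219.57/247.22) = 27.4 × 0.888156 = 24.3355
Index = Σ wᵢ·(p₁ᵢ/p₀ᵢ) = 20.2136 + 5.5504 + 15.6420 + 26.0826 + 24.3355 = 91.8241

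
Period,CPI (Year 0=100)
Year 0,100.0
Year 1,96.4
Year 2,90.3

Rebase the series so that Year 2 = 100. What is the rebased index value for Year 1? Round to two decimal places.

Rebased(Year 1) = 96.4 / 90.3 × 100 = 106.7553

106.76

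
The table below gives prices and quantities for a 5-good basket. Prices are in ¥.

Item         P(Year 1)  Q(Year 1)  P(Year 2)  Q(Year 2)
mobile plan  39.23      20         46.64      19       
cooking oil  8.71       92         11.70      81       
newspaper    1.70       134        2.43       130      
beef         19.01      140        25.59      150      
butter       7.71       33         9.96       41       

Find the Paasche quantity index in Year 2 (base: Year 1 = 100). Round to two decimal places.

Paasche quantity index uses current-period prices as weights.
ΣP(Year 2)·Q(Year 2) = 46.64×19 + 11.70×81 + 2.43×130 + 25.59×150 + 9.96×41 = 886.16 + 947.7 + 315.9 + 3838.5 + 408.36 = 6396.62
ΣP(Year 2)·Q(Year 1) = 46.64×20 + 11.70×92 + 2.43×134 + 25.59×140 + 9.96×33 = 932.8 + 1076.4 + 325.62 + 3582.6 + 328.68 = 6246.1
Index = 6396.62 / 6246.1 × 100 = 102.4098

102.41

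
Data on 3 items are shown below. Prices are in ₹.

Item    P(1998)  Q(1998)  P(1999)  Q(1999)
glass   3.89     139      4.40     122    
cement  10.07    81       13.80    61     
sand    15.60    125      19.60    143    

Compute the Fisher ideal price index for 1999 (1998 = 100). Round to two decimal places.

Laspeyres component (base-period weights):
ΣP(1999)Q(1998) = 4.40×139 + 13.80×81 + 19.60×125 = 611.6 + 1117.8 + 2450 = 4179.4
ΣP(1998)Q(1998) = 3.89×139 + 10.07×81 + 15.60×125 = 540.71 + 815.67 + 1950 = 3306.38
L = 4179.4 / 3306.38 × 100 = 126.4041
Paasche component (current-period weights):
ΣP(1999)Q(1999) = 4.40×122 + 13.80×61 + 19.60×143 = 536.8 + 841.8 + 2802.8 = 4181.4
ΣP(1998)Q(1999) = 3.89×122 + 10.07×61 + 15.60×143 = 474.58 + 614.27 + 2230.8 = 3319.65
P = 4181.4 / 3319.65 × 100 = 125.9591
Fisher = √(L × P) = √(126.4041 × 125.9591) = 126.1814

126.18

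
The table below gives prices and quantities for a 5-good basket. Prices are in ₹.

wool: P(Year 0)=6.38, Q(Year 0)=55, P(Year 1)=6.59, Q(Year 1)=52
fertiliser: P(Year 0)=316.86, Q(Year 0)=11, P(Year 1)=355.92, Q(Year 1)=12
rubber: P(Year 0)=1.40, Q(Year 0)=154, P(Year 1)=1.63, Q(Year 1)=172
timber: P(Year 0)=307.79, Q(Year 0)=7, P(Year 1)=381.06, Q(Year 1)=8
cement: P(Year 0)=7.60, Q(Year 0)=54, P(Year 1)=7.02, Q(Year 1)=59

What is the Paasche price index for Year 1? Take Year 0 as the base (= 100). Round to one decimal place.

114.7

Paasche price index uses current-period quantities as weights.
ΣP(Year 1)·Q(Year 1) = 6.59×52 + 355.92×12 + 1.63×172 + 381.06×8 + 7.02×59 = 342.68 + 4271.04 + 280.36 + 3048.48 + 414.18 = 8356.74
ΣP(Year 0)·Q(Year 1) = 6.38×52 + 316.86×12 + 1.40×172 + 307.79×8 + 7.60×59 = 331.76 + 3802.32 + 240.8 + 2462.32 + 448.4 = 7285.6
Index = 8356.74 / 7285.6 × 100 = 114.7022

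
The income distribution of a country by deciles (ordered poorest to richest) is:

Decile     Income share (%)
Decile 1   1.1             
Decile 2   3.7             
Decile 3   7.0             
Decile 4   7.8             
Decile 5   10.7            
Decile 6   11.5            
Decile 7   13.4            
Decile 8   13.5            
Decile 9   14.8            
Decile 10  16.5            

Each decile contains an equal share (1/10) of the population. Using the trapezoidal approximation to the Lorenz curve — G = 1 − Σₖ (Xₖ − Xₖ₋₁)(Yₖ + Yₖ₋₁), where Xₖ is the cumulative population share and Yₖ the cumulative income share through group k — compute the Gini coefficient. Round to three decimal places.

0.266

Cumulative income shares Yₖ: 0.0110, 0.0480, 0.1180, 0.1960, 0.3030, 0.4180, 0.5520, 0.6870, 0.8350, 1.0000
Σ (Xₖ−Xₖ₋₁)(Yₖ+Yₖ₋₁) = (1/10)(0.0110+0.0000) + (1/10)(0.0480+0.0110) + (1/10)(0.1180+0.0480) + (1/10)(0.1960+0.1180) + (1/10)(0.3030+0.1960) + (1/10)(0.4180+0.3030) + (1/10)(0.5520+0.4180) + (1/10)(0.6870+0.5520) + (1/10)(0.8350+0.6870) + (1/10)(1.0000+0.8350)
  = 0.0011 + 0.0059 + 0.0166 + 0.0314 + 0.0499 + 0.0721 + 0.0970 + 0.1239 + 0.1522 + 0.1835 = 0.7336
G = 1 − 0.7336 = 0.2664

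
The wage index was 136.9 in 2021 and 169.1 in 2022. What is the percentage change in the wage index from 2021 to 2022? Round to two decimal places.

23.52%

Change = (169.1 − 136.9) / 136.9 × 100
       = 32.2 / 136.9 × 100 = 23.5208%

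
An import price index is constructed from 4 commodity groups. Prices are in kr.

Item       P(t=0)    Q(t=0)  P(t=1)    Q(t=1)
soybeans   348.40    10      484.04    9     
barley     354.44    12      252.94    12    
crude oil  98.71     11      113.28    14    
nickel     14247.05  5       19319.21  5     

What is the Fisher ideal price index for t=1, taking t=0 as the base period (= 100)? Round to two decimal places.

Laspeyres component (base-period weights):
ΣP(t=1)Q(t=0) = 484.04×10 + 252.94×12 + 113.28×11 + 19319.21×5 = 4840.4 + 3035.28 + 1246.08 + 96596.05 = 105717.81
ΣP(t=0)Q(t=0) = 348.40×10 + 354.44×12 + 98.71×11 + 14247.05×5 = 3484 + 4253.28 + 1085.81 + 71235.25 = 80058.34
L = 105717.81 / 80058.34 × 100 = 132.0510
Paasche component (current-period weights):
ΣP(t=1)Q(t=1) = 484.04×9 + 252.94×12 + 113.28×14 + 19319.21×5 = 4356.36 + 3035.28 + 1585.92 + 96596.05 = 105573.61
ΣP(t=0)Q(t=1) = 348.40×9 + 354.44×12 + 98.71×14 + 14247.05×5 = 3135.6 + 4253.28 + 1381.94 + 71235.25 = 80006.07
P = 105573.61 / 80006.07 × 100 = 131.9570
Fisher = √(L × P) = √(132.0510 × 131.9570) = 132.0040

132.00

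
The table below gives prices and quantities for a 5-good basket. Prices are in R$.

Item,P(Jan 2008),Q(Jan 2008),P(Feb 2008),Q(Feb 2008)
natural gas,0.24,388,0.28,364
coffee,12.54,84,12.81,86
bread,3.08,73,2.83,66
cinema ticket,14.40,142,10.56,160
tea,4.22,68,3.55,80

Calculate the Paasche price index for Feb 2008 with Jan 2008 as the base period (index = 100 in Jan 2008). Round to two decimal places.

Paasche price index uses current-period quantities as weights.
ΣP(Feb 2008)·Q(Feb 2008) = 0.28×364 + 12.81×86 + 2.83×66 + 10.56×160 + 3.55×80 = 101.92 + 1101.66 + 186.78 + 1689.6 + 284 = 3363.96
ΣP(Jan 2008)·Q(Feb 2008) = 0.24×364 + 12.54×86 + 3.08×66 + 14.40×160 + 4.22×80 = 87.36 + 1078.44 + 203.28 + 2304 + 337.6 = 4010.68
Index = 3363.96 / 4010.68 × 100 = 83.8751

83.88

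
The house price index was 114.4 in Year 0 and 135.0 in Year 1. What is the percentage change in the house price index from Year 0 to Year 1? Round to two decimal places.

Change = (135.0 − 114.4) / 114.4 × 100
       = 20.6 / 114.4 × 100 = 18.0070%

18.01%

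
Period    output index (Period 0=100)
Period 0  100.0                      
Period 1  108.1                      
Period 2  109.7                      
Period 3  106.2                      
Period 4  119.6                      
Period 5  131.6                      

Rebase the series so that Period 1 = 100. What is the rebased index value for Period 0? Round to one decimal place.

92.5

Rebased(Period 0) = 100.0 / 108.1 × 100 = 92.5069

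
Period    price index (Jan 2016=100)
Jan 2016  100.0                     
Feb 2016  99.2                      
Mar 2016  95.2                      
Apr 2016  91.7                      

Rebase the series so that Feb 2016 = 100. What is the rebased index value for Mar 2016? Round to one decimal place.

Rebased(Mar 2016) = 95.2 / 99.2 × 100 = 95.9677

96.0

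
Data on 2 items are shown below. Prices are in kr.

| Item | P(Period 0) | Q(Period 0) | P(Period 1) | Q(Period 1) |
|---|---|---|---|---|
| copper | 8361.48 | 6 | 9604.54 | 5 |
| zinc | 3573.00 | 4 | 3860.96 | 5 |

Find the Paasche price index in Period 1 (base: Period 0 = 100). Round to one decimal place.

Paasche price index uses current-period quantities as weights.
ΣP(Period 1)·Q(Period 1) = 9604.54×5 + 3860.96×5 = 48022.7 + 19304.8 = 67327.5
ΣP(Period 0)·Q(Period 1) = 8361.48×5 + 3573.00×5 = 41807.4 + 17865 = 59672.4
Index = 67327.5 / 59672.4 × 100 = 112.8285

112.8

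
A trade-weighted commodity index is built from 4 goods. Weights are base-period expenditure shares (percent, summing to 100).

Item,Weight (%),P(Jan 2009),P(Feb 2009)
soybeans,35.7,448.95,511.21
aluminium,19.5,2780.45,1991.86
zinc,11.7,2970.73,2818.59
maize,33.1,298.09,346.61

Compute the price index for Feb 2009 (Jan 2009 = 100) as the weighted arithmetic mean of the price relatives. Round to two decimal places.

soybeans: 35.7 × (511.21/448.95) = 35.7 × 1.138679 = 40.6508
aluminium: 19.5 × (1991.86/2780.45) = 19.5 × 0.716380 = 13.9694
zinc: 11.7 × (2818.59/2970.73) = 11.7 × 0.948787 = 11.1008
maize: 33.1 × (346.61/298.09) = 33.1 × 1.162770 = 38.4877
Index = Σ wᵢ·(p₁ᵢ/p₀ᵢ) = 40.6508 + 13.9694 + 11.1008 + 38.4877 = 104.2087

104.21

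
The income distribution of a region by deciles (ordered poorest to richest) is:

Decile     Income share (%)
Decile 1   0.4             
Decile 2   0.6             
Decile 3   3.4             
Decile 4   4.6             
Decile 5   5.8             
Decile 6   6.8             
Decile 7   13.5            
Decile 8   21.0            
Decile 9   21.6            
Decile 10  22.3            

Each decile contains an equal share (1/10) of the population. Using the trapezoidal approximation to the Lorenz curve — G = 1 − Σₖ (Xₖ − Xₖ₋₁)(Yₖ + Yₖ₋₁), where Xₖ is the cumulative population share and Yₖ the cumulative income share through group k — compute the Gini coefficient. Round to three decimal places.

0.460

Cumulative income shares Yₖ: 0.0040, 0.0100, 0.0440, 0.0900, 0.1480, 0.2160, 0.3510, 0.5610, 0.7770, 1.0000
Σ (Xₖ−Xₖ₋₁)(Yₖ+Yₖ₋₁) = (1/10)(0.0040+0.0000) + (1/10)(0.0100+0.0040) + (1/10)(0.0440+0.0100) + (1/10)(0.0900+0.0440) + (1/10)(0.1480+0.0900) + (1/10)(0.2160+0.1480) + (1/10)(0.3510+0.2160) + (1/10)(0.5610+0.3510) + (1/10)(0.7770+0.5610) + (1/10)(1.0000+0.7770)
  = 0.0004 + 0.0014 + 0.0054 + 0.0134 + 0.0238 + 0.0364 + 0.0567 + 0.0912 + 0.1338 + 0.1777 = 0.5402
G = 1 − 0.5402 = 0.4598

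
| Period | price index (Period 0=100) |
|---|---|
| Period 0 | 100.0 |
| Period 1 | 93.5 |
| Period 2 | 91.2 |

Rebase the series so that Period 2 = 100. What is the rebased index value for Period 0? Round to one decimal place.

Rebased(Period 0) = 100.0 / 91.2 × 100 = 109.6491

109.6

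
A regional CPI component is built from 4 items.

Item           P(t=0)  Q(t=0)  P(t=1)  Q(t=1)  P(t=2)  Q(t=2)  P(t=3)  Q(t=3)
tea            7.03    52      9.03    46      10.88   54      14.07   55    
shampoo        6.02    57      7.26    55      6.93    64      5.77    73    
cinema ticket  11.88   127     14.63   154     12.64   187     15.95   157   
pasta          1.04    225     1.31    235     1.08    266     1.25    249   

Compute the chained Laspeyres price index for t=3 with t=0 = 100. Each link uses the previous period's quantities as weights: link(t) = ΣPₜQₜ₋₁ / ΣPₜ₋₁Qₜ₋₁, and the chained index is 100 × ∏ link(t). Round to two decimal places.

136.49

Link t=0→t=1:
ΣP(t=1)Q(t=0) = 9.03×52 + 7.26×57 + 14.63×127 + 1.31×225 = 469.56 + 413.82 + 1858.01 + 294.75 = 3036.14
ΣP(t=0)Q(t=0) = 7.03×52 + 6.02×57 + 11.88×127 + 1.04×225 = 365.56 + 343.14 + 1508.76 + 234 = 2451.46
link = 3036.14/2451.46 = 1.238503
Link t=1→t=2:
ΣP(t=2)Q(t=1) = 10.88×46 + 6.93×55 + 12.64×154 + 1.08×235 = 500.48 + 381.15 + 1946.56 + 253.8 = 3081.99
ΣP(t=1)Q(t=1) = 9.03×46 + 7.26×55 + 14.63×154 + 1.31×235 = 415.38 + 399.3 + 2253.02 + 307.85 = 3375.55
link = 3081.99/3375.55 = 0.913033
Link t=2→t=3:
ΣP(t=3)Q(t=2) = 14.07×54 + 5.77×64 + 15.95×187 + 1.25×266 = 759.78 + 369.28 + 2982.65 + 332.5 = 4444.21
ΣP(t=2)Q(t=2) = 10.88×54 + 6.93×64 + 12.64×187 + 1.08×266 = 587.52 + 443.52 + 2363.68 + 287.28 = 3682
link = 4444.21/3682 = 1.207010
Chained index = 100 × 1.238503 × 0.913033 × 1.207010 = 136.4880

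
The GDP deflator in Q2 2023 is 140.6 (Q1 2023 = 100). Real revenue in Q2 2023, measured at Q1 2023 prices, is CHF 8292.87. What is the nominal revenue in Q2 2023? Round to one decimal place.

11659.8

Nominal = Real × (Index/100) = 8292.87 × (140.6/100)
        = 8292.87 × 1.406 = 11659.7752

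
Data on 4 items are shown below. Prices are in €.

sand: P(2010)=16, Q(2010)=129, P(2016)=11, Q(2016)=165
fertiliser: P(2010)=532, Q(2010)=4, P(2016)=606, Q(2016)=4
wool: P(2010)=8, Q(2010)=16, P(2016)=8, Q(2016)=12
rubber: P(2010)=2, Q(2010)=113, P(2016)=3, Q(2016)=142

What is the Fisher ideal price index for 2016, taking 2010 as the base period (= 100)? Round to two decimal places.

Laspeyres component (base-period weights):
ΣP(2016)Q(2010) = 11×129 + 606×4 + 8×16 + 3×113 = 1419 + 2424 + 128 + 339 = 4310
ΣP(2010)Q(2010) = 16×129 + 532×4 + 8×16 + 2×113 = 2064 + 2128 + 128 + 226 = 4546
L = 4310 / 4546 × 100 = 94.8086
Paasche component (current-period weights):
ΣP(2016)Q(2016) = 11×165 + 606×4 + 8×12 + 3×142 = 1815 + 2424 + 96 + 426 = 4761
ΣP(2010)Q(2016) = 16×165 + 532×4 + 8×12 + 2×142 = 2640 + 2128 + 96 + 284 = 5148
P = 4761 / 5148 × 100 = 92.4825
Fisher = √(L × P) = √(94.8086 × 92.4825) = 93.6383

93.64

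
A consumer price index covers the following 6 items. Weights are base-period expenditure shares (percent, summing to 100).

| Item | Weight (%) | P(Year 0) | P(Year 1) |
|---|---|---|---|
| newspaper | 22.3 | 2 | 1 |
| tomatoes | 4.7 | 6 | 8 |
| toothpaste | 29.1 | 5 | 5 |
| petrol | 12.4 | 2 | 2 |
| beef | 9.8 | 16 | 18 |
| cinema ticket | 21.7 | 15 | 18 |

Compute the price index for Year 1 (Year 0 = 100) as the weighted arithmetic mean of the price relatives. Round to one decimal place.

96.0

newspaper: 22.3 × (1/2) = 22.3 × 0.500000 = 11.1500
tomatoes: 4.7 × (8/6) = 4.7 × 1.333333 = 6.2667
toothpaste: 29.1 × (5/5) = 29.1 × 1.000000 = 29.1000
petrol: 12.4 × (2/2) = 12.4 × 1.000000 = 12.4000
beef: 9.8 × (18/16) = 9.8 × 1.125000 = 11.0250
cinema ticket: 21.7 × (18/15) = 21.7 × 1.200000 = 26.0400
Index = Σ wᵢ·(p₁ᵢ/p₀ᵢ) = 11.1500 + 6.2667 + 29.1000 + 12.4000 + 11.0250 + 26.0400 = 95.9817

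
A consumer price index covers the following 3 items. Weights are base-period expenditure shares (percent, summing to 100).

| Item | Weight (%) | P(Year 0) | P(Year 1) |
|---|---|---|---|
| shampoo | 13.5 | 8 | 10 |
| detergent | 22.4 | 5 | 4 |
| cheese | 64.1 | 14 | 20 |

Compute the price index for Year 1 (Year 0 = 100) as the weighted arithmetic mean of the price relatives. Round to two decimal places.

126.37

shampoo: 13.5 × (10/8) = 13.5 × 1.250000 = 16.8750
detergent: 22.4 × (4/5) = 22.4 × 0.800000 = 17.9200
cheese: 64.1 × (20/14) = 64.1 × 1.428571 = 91.5714
Index = Σ wᵢ·(p₁ᵢ/p₀ᵢ) = 16.8750 + 17.9200 + 91.5714 = 126.3664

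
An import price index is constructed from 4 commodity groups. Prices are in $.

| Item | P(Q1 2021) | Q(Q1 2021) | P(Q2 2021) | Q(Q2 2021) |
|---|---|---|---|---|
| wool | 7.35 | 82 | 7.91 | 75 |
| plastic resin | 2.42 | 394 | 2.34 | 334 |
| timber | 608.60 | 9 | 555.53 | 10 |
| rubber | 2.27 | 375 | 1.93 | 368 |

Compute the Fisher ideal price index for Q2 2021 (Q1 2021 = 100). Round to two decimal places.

92.39

Laspeyres component (base-period weights):
ΣP(Q2 2021)Q(Q1 2021) = 7.91×82 + 2.34×394 + 555.53×9 + 1.93×375 = 648.62 + 921.96 + 4999.77 + 723.75 = 7294.1
ΣP(Q1 2021)Q(Q1 2021) = 7.35×82 + 2.42×394 + 608.60×9 + 2.27×375 = 602.7 + 953.48 + 5477.4 + 851.25 = 7884.83
L = 7294.1 / 7884.83 × 100 = 92.5080
Paasche component (current-period weights):
ΣP(Q2 2021)Q(Q2 2021) = 7.91×75 + 2.34×334 + 555.53×10 + 1.93×368 = 593.25 + 781.56 + 5555.3 + 710.24 = 7640.35
ΣP(Q1 2021)Q(Q2 2021) = 7.35×75 + 2.42×334 + 608.60×10 + 2.27×368 = 551.25 + 808.28 + 6086 + 835.36 = 8280.89
P = 7640.35 / 8280.89 × 100 = 92.2648
Fisher = √(L × P) = √(92.5080 × 92.2648) = 92.3863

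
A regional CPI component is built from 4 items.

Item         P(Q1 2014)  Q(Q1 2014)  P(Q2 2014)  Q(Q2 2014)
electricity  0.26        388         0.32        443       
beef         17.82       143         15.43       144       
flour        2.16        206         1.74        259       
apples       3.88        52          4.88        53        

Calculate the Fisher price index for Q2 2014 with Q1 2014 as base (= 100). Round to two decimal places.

Laspeyres component (base-period weights):
ΣP(Q2 2014)Q(Q1 2014) = 0.32×388 + 15.43×143 + 1.74×206 + 4.88×52 = 124.16 + 2206.49 + 358.44 + 253.76 = 2942.85
ΣP(Q1 2014)Q(Q1 2014) = 0.26×388 + 17.82×143 + 2.16×206 + 3.88×52 = 100.88 + 2548.26 + 444.96 + 201.76 = 3295.86
L = 2942.85 / 3295.86 × 100 = 89.2893
Paasche component (current-period weights):
ΣP(Q2 2014)Q(Q2 2014) = 0.32×443 + 15.43×144 + 1.74×259 + 4.88×53 = 141.76 + 2221.92 + 450.66 + 258.64 = 3072.98
ΣP(Q1 2014)Q(Q2 2014) = 0.26×443 + 17.82×144 + 2.16×259 + 3.88×53 = 115.18 + 2566.08 + 559.44 + 205.64 = 3446.34
P = 3072.98 / 3446.34 × 100 = 89.1665
Fisher = √(L × P) = √(89.2893 × 89.1665) = 89.2279

89.23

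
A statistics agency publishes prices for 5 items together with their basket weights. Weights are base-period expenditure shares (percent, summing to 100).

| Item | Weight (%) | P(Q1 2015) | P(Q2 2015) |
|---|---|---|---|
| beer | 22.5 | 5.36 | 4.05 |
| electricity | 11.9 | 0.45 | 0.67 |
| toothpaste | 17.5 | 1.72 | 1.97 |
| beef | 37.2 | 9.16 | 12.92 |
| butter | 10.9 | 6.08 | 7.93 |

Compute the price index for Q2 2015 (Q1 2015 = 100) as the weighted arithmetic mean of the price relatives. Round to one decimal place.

beer: 22.5 × (4.05/5.36) = 22.5 × 0.755597 = 17.0009
electricity: 11.9 × (0.67/0.45) = 11.9 × 1.488889 = 17.7178
toothpaste: 17.5 × (1.97/1.72) = 17.5 × 1.145349 = 20.0436
beef: 37.2 × (12.92/9.16) = 37.2 × 1.410480 = 52.4699
butter: 10.9 × (7.93/6.08) = 10.9 × 1.304276 = 14.2166
Index = Σ wᵢ·(p₁ᵢ/p₀ᵢ) = 17.0009 + 17.7178 + 20.0436 + 52.4699 + 14.2166 = 121.4488

121.4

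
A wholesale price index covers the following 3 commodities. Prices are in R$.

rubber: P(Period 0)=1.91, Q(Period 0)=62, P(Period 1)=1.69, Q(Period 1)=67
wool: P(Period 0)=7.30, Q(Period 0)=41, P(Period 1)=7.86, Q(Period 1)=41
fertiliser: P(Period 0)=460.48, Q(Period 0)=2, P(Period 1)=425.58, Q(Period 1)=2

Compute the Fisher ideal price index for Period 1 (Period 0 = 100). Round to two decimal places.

Laspeyres component (base-period weights):
ΣP(Period 1)Q(Period 0) = 1.69×62 + 7.86×41 + 425.58×2 = 104.78 + 322.26 + 851.16 = 1278.2
ΣP(Period 0)Q(Period 0) = 1.91×62 + 7.30×41 + 460.48×2 = 118.42 + 299.3 + 920.96 = 1338.68
L = 1278.2 / 1338.68 × 100 = 95.4821
Paasche component (current-period weights):
ΣP(Period 1)Q(Period 1) = 1.69×67 + 7.86×41 + 425.58×2 = 113.23 + 322.26 + 851.16 = 1286.65
ΣP(Period 0)Q(Period 1) = 1.91×67 + 7.30×41 + 460.48×2 = 127.97 + 299.3 + 920.96 = 1348.23
P = 1286.65 / 1348.23 × 100 = 95.4325
Fisher = √(L × P) = √(95.4821 × 95.4325) = 95.4573

95.46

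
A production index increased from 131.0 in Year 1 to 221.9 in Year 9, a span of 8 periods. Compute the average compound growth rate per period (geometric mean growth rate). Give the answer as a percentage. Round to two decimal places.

Growth factor = (221.9/131.0)^(1/8) = (1.693893)^(1/8) = 1.068097
Growth rate = 1.068097 − 1 = 0.068097 = 6.8097%

6.81%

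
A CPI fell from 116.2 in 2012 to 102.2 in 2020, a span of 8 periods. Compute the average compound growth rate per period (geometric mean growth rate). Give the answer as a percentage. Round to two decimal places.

-1.59%

Growth factor = (102.2/116.2)^(1/8) = (0.879518)^(1/8) = 0.984080
Growth rate = 0.984080 − 1 = -0.015920 = -1.5920%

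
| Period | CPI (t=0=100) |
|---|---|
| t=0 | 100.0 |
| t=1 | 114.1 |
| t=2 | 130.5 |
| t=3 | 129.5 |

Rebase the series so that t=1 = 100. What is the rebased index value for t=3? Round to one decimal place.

113.5

Rebased(t=3) = 129.5 / 114.1 × 100 = 113.4969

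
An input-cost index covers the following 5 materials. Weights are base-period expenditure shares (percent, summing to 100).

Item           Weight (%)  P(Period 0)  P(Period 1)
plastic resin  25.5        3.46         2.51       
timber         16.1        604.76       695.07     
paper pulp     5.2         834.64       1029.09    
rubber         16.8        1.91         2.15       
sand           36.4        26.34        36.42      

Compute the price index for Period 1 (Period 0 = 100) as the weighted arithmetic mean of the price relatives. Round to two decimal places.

112.66

plastic resin: 25.5 × (2.51/3.46) = 25.5 × 0.725434 = 18.4986
timber: 16.1 × (695.07/604.76) = 16.1 × 1.149332 = 18.5042
paper pulp: 5.2 × (1029.09/834.64) = 5.2 × 1.232975 = 6.4115
rubber: 16.8 × (2.15/1.91) = 16.8 × 1.125654 = 18.9110
sand: 36.4 × (36.42/26.34) = 36.4 × 1.382688 = 50.3298
Index = Σ wᵢ·(p₁ᵢ/p₀ᵢ) = 18.4986 + 18.5042 + 6.4115 + 18.9110 + 50.3298 = 112.6551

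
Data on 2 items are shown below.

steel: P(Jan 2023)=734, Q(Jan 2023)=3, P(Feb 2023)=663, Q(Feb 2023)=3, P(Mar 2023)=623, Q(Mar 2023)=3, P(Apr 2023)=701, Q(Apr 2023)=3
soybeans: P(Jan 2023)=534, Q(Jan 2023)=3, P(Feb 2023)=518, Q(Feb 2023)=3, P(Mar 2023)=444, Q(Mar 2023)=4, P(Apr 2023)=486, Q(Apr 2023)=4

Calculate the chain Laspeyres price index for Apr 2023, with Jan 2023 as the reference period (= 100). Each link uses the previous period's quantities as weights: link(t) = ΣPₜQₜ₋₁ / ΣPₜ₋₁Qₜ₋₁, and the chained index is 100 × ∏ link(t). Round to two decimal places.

Link Jan 2023→Feb 2023:
ΣP(Feb 2023)Q(Jan 2023) = 663×3 + 518×3 = 1989 + 1554 = 3543
ΣP(Jan 2023)Q(Jan 2023) = 734×3 + 534×3 = 2202 + 1602 = 3804
link = 3543/3804 = 0.931388
Link Feb 2023→Mar 2023:
ΣP(Mar 2023)Q(Feb 2023) = 623×3 + 444×3 = 1869 + 1332 = 3201
ΣP(Feb 2023)Q(Feb 2023) = 663×3 + 518×3 = 1989 + 1554 = 3543
link = 3201/3543 = 0.903472
Link Mar 2023→Apr 2023:
ΣP(Apr 2023)Q(Mar 2023) = 701×3 + 486×4 = 2103 + 1944 = 4047
ΣP(Mar 2023)Q(Mar 2023) = 623×3 + 444×4 = 1869 + 1776 = 3645
link = 4047/3645 = 1.110288
Chained index = 100 × 0.931388 × 0.903472 × 1.110288 = 93.4288

93.43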